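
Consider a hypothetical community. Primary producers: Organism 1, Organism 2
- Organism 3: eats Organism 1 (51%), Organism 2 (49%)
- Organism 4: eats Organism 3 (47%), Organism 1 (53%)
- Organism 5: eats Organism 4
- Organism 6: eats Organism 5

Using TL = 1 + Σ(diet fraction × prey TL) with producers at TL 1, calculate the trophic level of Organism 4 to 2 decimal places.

2.47

Organism 3: 1 + (0.51×1 + 0.49×1) = 2
Organism 4: 1 + (0.47×2 + 0.53×1) = 2.47
Organism 5: 1 + 2.47 = 3.47
Organism 6: 1 + 3.47 = 4.47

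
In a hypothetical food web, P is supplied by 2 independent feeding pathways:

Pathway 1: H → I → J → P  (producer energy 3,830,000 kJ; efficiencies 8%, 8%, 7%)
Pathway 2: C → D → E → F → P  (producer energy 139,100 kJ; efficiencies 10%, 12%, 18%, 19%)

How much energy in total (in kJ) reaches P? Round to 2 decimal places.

1772.93 kJ

Pathway 1: 3830000 × 0.08 × 0.08 × 0.07 = 1715.84 kJ
Pathway 2: 139100 × 0.1 × 0.12 × 0.18 × 0.19 = 57.08664 kJ
Total at P: 1715.84 + 57.08664 = 1772.92664 kJ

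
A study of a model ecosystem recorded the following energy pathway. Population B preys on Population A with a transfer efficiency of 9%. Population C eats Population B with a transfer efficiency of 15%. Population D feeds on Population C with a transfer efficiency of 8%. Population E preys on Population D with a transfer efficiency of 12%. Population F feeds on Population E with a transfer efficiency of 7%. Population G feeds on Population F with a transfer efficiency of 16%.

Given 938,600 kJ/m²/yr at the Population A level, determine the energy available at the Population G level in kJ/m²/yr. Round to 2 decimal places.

1.36 kJ/m²/yr

Population B: 938600 × 0.09 = 84474 kJ/m²/yr
Population C: 84474 × 0.15 = 12671.1 kJ/m²/yr
Population D: 12671.1 × 0.08 = 1013.688 kJ/m²/yr
Population E: 1013.688 × 0.12 = 121.64256 kJ/m²/yr
Population F: 121.64256 × 0.07 = 8.5149792 kJ/m²/yr
Population G: 8.5149792 × 0.16 = 1.362396672 kJ/m²/yr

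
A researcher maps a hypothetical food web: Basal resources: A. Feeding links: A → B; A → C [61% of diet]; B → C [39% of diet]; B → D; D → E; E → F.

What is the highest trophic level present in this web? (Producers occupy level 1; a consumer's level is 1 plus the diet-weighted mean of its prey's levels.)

5

B: 1 + 1 = 2
C: 1 + (0.61×1 + 0.39×2) = 2.39
D: 1 + 2 = 3
E: 1 + 3 = 4
F: 1 + 4 = 5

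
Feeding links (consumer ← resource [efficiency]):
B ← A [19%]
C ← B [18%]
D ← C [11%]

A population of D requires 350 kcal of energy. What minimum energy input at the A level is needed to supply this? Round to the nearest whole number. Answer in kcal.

Cumulative transfer efficiency: 0.19 × 0.18 × 0.11 = 0.003762
A energy = 350 / 0.003762 = 93036 kcal

93036 kcal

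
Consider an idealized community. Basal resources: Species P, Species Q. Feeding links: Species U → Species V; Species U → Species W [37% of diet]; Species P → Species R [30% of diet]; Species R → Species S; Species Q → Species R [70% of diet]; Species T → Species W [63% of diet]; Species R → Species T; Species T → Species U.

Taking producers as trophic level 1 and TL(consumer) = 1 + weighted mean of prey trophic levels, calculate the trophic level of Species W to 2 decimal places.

Species R: 1 + (0.7×1 + 0.3×1) = 2
Species S: 1 + 2 = 3
Species T: 1 + 2 = 3
Species U: 1 + 3 = 4
Species V: 1 + 4 = 5
Species W: 1 + (0.63×3 + 0.37×4) = 4.37

4.37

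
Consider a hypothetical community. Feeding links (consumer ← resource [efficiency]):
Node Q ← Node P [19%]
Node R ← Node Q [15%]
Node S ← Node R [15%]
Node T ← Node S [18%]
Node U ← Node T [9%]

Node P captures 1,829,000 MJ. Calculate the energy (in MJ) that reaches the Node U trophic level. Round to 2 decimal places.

126.67 MJ

Node Q: 1829000 × 0.19 = 347510 MJ
Node R: 347510 × 0.15 = 52126.5 MJ
Node S: 52126.5 × 0.15 = 7818.975 MJ
Node T: 7818.975 × 0.18 = 1407.4155 MJ
Node U: 1407.4155 × 0.09 = 126.667395 MJ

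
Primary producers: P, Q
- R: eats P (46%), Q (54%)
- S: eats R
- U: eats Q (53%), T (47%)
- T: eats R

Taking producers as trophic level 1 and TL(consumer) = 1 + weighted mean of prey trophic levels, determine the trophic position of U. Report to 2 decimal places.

2.94

R: 1 + (0.46×1 + 0.54×1) = 2
S: 1 + 2 = 3
T: 1 + 2 = 3
U: 1 + (0.53×1 + 0.47×3) = 2.94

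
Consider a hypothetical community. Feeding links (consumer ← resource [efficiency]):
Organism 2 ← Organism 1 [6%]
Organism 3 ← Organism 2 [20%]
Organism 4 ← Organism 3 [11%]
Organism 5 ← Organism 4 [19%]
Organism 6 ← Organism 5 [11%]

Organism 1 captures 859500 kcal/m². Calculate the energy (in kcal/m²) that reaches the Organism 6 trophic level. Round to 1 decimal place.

Organism 2: 859500 × 0.06 = 51570 kcal/m²
Organism 3: 51570 × 0.2 = 10314 kcal/m²
Organism 4: 10314 × 0.11 = 1134.54 kcal/m²
Organism 5: 1134.54 × 0.19 = 215.5626 kcal/m²
Organism 6: 215.5626 × 0.11 = 23.711886 kcal/m²

23.7 kcal/m²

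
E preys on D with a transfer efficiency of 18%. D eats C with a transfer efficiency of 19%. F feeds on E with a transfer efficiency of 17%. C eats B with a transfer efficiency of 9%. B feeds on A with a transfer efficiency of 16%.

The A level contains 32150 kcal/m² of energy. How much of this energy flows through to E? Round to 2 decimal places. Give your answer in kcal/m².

15.83 kcal/m²

B: 32150 × 0.16 = 5144 kcal/m²
C: 5144 × 0.09 = 462.96 kcal/m²
D: 462.96 × 0.19 = 87.9624 kcal/m²
E: 87.9624 × 0.18 = 15.833232 kcal/m²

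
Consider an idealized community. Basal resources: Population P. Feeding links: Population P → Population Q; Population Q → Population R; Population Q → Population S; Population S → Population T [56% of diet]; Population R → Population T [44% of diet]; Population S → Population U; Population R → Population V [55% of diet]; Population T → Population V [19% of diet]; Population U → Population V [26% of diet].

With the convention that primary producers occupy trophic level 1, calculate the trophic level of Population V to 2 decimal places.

4.45

Population Q: 1 + 1 = 2
Population R: 1 + 2 = 3
Population S: 1 + 2 = 3
Population T: 1 + (0.56×3 + 0.44×3) = 4
Population U: 1 + 3 = 4
Population V: 1 + (0.55×3 + 0.19×4 + 0.26×4) = 4.45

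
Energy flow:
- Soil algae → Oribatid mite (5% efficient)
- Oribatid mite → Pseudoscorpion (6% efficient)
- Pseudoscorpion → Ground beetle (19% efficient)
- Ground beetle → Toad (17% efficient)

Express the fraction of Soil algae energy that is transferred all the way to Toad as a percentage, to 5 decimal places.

0.00969%

Product of link efficiencies: 0.05 × 0.06 × 0.19 × 0.17 = 0.0000969
As a percentage: 0.0000969 × 100 = 0.00969%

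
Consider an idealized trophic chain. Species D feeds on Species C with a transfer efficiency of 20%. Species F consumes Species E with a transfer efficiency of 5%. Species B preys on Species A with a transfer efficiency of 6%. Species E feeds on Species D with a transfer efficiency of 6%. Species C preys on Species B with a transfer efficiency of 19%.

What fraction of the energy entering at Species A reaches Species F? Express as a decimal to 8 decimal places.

Product of link efficiencies: 0.06 × 0.19 × 0.2 × 0.06 × 0.05 = 0.00000684

0.00000684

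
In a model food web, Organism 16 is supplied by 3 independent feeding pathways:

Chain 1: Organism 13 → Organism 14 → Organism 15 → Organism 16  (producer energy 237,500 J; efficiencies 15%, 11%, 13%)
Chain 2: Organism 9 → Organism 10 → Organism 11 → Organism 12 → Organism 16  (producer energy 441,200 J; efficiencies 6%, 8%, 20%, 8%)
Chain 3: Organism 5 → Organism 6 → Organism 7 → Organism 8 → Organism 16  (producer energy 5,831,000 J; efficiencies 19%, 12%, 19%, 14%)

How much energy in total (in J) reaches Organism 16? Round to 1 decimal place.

4079.7 J

Chain 1: 237500 × 0.15 × 0.11 × 0.13 = 509.4375 J
Chain 2: 441200 × 0.06 × 0.08 × 0.2 × 0.08 = 33.88416 J
Chain 3: 5831000 × 0.19 × 0.12 × 0.19 × 0.14 = 3536.38488 J
Total at Organism 16: 509.4375 + 33.88416 + 3536.38488 = 4079.70654 J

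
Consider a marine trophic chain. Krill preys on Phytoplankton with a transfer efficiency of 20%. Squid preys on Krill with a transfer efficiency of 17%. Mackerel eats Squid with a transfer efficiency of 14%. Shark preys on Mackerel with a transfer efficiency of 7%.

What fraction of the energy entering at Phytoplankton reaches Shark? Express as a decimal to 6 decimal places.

Product of link efficiencies: 0.2 × 0.17 × 0.14 × 0.07 = 0.0003332

0.000333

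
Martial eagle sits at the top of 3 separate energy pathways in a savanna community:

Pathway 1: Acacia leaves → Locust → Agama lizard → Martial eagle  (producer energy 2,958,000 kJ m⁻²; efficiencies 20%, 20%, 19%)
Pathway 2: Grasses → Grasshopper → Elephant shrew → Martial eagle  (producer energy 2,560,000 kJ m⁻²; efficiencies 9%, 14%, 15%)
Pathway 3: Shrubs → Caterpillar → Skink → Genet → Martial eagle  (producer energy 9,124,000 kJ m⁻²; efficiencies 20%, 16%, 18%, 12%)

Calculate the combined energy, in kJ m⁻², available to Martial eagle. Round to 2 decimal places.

Pathway 1: 2958000 × 0.2 × 0.2 × 0.19 = 22480.8 kJ m⁻²
Pathway 2: 2560000 × 0.09 × 0.14 × 0.15 = 4838.4 kJ m⁻²
Pathway 3: 9124000 × 0.2 × 0.16 × 0.18 × 0.12 = 6306.5088 kJ m⁻²
Total at Martial eagle: 22480.8 + 4838.4 + 6306.5088 = 33625.7088 kJ m⁻²

33625.71 kJ m⁻²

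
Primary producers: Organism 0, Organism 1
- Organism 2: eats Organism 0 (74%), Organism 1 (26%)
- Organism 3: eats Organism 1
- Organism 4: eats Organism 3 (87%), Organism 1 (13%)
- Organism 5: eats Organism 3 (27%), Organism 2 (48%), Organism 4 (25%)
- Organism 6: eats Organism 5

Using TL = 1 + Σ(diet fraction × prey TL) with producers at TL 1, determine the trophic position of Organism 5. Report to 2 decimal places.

Organism 2: 1 + (0.74×1 + 0.26×1) = 2
Organism 3: 1 + 1 = 2
Organism 4: 1 + (0.87×2 + 0.13×1) = 2.87
Organism 5: 1 + (0.27×2 + 0.48×2 + 0.25×2.87) = 3.2175
Organism 6: 1 + 3.2175 = 4.2175

3.22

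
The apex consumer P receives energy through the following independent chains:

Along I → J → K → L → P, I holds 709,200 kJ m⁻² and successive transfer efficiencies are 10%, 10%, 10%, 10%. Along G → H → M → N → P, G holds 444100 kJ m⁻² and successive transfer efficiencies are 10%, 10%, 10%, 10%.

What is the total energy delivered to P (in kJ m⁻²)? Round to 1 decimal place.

115.3 kJ m⁻²

Via I: 709200 × 0.1 × 0.1 × 0.1 × 0.1 = 70.92 kJ m⁻²
Via G: 444100 × 0.1 × 0.1 × 0.1 × 0.1 = 44.41 kJ m⁻²
Total at P: 70.92 + 44.41 = 115.33 kJ m⁻²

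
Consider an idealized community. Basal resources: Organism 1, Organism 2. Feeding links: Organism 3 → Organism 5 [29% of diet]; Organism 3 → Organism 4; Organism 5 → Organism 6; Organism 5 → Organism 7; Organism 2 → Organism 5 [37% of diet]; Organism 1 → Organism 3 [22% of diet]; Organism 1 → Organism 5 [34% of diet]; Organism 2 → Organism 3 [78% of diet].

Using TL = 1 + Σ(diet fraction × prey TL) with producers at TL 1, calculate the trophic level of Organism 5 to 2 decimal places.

2.29

Organism 3: 1 + (0.22×1 + 0.78×1) = 2
Organism 4: 1 + 2 = 3
Organism 5: 1 + (0.34×1 + 0.29×2 + 0.37×1) = 2.29
Organism 6: 1 + 2.29 = 3.29
Organism 7: 1 + 2.29 = 3.29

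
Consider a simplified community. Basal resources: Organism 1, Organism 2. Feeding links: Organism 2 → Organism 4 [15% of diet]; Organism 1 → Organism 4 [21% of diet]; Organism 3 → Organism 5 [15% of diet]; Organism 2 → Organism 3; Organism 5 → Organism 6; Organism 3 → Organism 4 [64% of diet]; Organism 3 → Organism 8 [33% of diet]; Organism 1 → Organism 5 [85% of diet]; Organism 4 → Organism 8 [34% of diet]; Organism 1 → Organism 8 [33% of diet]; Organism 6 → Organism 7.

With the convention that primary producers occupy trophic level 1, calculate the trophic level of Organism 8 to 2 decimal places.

Organism 3: 1 + 1 = 2
Organism 4: 1 + (0.21×1 + 0.64×2 + 0.15×1) = 2.64
Organism 5: 1 + (0.85×1 + 0.15×2) = 2.15
Organism 6: 1 + 2.15 = 3.15
Organism 7: 1 + 3.15 = 4.15
Organism 8: 1 + (0.33×2 + 0.33×1 + 0.34×2.64) = 2.8876

2.89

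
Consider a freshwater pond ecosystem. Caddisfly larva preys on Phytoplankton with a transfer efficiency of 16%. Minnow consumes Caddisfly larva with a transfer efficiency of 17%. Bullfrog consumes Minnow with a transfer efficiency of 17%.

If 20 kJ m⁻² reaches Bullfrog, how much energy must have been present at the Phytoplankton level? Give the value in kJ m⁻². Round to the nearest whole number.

Cumulative transfer efficiency: 0.16 × 0.17 × 0.17 = 0.004624
Phytoplankton energy = 20 / 0.004624 = 4325 kJ m⁻²

4325 kJ m⁻²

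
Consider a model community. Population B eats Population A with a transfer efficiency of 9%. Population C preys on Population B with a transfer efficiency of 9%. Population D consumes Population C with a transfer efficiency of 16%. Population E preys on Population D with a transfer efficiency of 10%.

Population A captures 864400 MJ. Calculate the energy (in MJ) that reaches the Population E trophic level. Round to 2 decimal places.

Population B: 864400 × 0.09 = 77796 MJ
Population C: 77796 × 0.09 = 7001.64 MJ
Population D: 7001.64 × 0.16 = 1120.2624 MJ
Population E: 1120.2624 × 0.1 = 112.02624 MJ

112.03 MJ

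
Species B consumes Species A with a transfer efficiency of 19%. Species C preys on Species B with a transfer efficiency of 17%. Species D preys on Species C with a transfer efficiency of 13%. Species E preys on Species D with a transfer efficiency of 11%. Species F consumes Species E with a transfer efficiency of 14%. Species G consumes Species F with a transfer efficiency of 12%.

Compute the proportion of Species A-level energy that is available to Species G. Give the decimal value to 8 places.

Product of link efficiencies: 0.19 × 0.17 × 0.13 × 0.11 × 0.14 × 0.12 = 0.000007759752

0.00000776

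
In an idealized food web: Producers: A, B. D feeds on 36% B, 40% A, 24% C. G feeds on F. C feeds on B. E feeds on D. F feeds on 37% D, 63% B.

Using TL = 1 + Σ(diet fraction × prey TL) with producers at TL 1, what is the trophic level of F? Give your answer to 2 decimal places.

2.46

C: 1 + 1 = 2
D: 1 + (0.36×1 + 0.4×1 + 0.24×2) = 2.24
E: 1 + 2.24 = 3.24
F: 1 + (0.37×2.24 + 0.63×1) = 2.4588
G: 1 + 2.4588 = 3.4588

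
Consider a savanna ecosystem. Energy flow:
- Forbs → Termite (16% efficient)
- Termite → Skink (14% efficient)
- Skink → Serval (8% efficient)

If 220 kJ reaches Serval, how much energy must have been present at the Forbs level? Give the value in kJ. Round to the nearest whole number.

122768 kJ

Cumulative transfer efficiency: 0.16 × 0.14 × 0.08 = 0.001792
Forbs energy = 220 / 0.001792 = 122768 kJ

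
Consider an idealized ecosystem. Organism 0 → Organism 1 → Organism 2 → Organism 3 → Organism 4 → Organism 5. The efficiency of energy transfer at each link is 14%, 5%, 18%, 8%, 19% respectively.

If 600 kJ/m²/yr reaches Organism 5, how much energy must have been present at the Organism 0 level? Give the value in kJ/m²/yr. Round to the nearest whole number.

31328321 kJ/m²/yr

Cumulative transfer efficiency: 0.14 × 0.05 × 0.18 × 0.08 × 0.19 = 0.000019152
Organism 0 energy = 600 / 0.000019152 = 31328321 kJ/m²/yr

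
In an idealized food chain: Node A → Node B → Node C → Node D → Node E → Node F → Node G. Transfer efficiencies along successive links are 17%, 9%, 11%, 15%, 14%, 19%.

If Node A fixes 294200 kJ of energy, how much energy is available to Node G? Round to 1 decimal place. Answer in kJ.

Node B: 294200 × 0.17 = 50014 kJ
Node C: 50014 × 0.09 = 4501.26 kJ
Node D: 4501.26 × 0.11 = 495.1386 kJ
Node E: 495.1386 × 0.15 = 74.27079 kJ
Node F: 74.27079 × 0.14 = 10.3979106 kJ
Node G: 10.3979106 × 0.19 = 1.975603014 kJ

2.0 kJ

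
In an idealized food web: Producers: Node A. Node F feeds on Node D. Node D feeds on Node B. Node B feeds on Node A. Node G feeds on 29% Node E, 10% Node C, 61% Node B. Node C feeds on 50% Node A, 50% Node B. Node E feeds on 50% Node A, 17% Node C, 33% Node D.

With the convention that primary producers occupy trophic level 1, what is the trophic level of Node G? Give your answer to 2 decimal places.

3.32

Node B: 1 + 1 = 2
Node C: 1 + (0.5×1 + 0.5×2) = 2.5
Node D: 1 + 2 = 3
Node E: 1 + (0.5×1 + 0.17×2.5 + 0.33×3) = 2.915
Node F: 1 + 3 = 4
Node G: 1 + (0.29×2.915 + 0.1×2.5 + 0.61×2) = 3.31535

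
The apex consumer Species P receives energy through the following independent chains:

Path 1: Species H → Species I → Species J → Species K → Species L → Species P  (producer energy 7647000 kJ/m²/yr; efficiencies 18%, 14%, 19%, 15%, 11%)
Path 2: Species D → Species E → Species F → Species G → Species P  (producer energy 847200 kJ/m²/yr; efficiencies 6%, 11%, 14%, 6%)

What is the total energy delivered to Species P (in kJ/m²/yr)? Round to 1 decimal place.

Path 1: 7647000 × 0.18 × 0.14 × 0.19 × 0.15 × 0.11 = 604.128294 kJ/m²/yr
Path 2: 847200 × 0.06 × 0.11 × 0.14 × 0.06 = 46.968768 kJ/m²/yr
Total at Species P: 604.128294 + 46.968768 = 651.097062 kJ/m²/yr

651.1 kJ/m²/yr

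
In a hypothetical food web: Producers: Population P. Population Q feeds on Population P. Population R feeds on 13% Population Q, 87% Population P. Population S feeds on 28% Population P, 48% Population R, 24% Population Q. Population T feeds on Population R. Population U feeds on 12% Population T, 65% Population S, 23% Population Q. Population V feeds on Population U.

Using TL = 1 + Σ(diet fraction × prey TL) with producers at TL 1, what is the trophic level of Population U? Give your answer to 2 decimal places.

Population Q: 1 + 1 = 2
Population R: 1 + (0.13×2 + 0.87×1) = 2.13
Population S: 1 + (0.28×1 + 0.48×2.13 + 0.24×2) = 2.7824
Population T: 1 + 2.13 = 3.13
Population U: 1 + (0.12×3.13 + 0.65×2.7824 + 0.23×2) = 3.64416
Population V: 1 + 3.64416 = 4.64416

3.64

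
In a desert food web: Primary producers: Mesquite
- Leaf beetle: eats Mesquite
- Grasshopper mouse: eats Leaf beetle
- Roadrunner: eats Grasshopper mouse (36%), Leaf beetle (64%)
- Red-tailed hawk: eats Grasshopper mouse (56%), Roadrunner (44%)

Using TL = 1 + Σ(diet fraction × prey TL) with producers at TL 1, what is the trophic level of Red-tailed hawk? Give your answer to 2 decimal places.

4.16

Leaf beetle: 1 + 1 = 2
Grasshopper mouse: 1 + 2 = 3
Roadrunner: 1 + (0.36×3 + 0.64×2) = 3.36
Red-tailed hawk: 1 + (0.56×3 + 0.44×3.36) = 4.1584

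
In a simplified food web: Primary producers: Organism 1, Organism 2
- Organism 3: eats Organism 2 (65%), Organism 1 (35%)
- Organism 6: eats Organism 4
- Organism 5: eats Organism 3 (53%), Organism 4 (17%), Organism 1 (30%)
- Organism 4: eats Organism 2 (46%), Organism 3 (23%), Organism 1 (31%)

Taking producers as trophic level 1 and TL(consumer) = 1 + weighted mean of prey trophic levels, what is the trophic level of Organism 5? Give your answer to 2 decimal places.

2.74

Organism 3: 1 + (0.65×1 + 0.35×1) = 2
Organism 4: 1 + (0.46×1 + 0.23×2 + 0.31×1) = 2.23
Organism 5: 1 + (0.53×2 + 0.17×2.23 + 0.3×1) = 2.7391
Organism 6: 1 + 2.23 = 3.23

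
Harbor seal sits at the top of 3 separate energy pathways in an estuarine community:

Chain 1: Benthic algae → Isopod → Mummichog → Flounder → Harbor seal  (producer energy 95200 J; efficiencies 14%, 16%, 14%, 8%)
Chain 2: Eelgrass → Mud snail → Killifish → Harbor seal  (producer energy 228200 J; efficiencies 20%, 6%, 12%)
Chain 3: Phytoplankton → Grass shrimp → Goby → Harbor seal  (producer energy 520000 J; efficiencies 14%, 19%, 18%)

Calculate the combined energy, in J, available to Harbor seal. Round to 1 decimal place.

Chain 1: 95200 × 0.14 × 0.16 × 0.14 × 0.08 = 23.883776 J
Chain 2: 228200 × 0.2 × 0.06 × 0.12 = 328.608 J
Chain 3: 520000 × 0.14 × 0.19 × 0.18 = 2489.76 J
Total at Harbor seal: 23.883776 + 328.608 + 2489.76 = 2842.251776 J

2842.3 J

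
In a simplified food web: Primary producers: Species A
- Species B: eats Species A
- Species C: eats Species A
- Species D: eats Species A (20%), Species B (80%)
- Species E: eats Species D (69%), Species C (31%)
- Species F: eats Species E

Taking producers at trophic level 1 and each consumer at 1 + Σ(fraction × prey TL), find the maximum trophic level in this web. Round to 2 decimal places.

4.55

Species B: 1 + 1 = 2
Species C: 1 + 1 = 2
Species D: 1 + (0.2×1 + 0.8×2) = 2.8
Species E: 1 + (0.69×2.8 + 0.31×2) = 3.552
Species F: 1 + 3.552 = 4.552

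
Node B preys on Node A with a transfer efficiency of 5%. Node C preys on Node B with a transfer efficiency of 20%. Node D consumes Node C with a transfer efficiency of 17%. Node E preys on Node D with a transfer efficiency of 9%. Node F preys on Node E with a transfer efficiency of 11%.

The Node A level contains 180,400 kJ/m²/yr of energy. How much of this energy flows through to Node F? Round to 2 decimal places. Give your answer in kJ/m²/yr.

3.04 kJ/m²/yr

Node B: 180400 × 0.05 = 9020 kJ/m²/yr
Node C: 9020 × 0.2 = 1804 kJ/m²/yr
Node D: 1804 × 0.17 = 306.68 kJ/m²/yr
Node E: 306.68 × 0.09 = 27.6012 kJ/m²/yr
Node F: 27.6012 × 0.11 = 3.036132 kJ/m²/yr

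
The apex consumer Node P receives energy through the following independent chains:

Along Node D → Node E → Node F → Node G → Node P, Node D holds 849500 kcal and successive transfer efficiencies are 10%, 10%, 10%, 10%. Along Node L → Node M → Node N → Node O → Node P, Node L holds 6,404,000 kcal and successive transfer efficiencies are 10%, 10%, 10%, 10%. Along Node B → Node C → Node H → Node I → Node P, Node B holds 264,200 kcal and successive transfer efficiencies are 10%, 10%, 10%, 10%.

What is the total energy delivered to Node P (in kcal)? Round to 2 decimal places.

751.77 kcal

Via Node D: 849500 × 0.1 × 0.1 × 0.1 × 0.1 = 84.95 kcal
Via Node L: 6404000 × 0.1 × 0.1 × 0.1 × 0.1 = 640.4 kcal
Via Node B: 264200 × 0.1 × 0.1 × 0.1 × 0.1 = 26.42 kcal
Total at Node P: 84.95 + 640.4 + 26.42 = 751.77 kcal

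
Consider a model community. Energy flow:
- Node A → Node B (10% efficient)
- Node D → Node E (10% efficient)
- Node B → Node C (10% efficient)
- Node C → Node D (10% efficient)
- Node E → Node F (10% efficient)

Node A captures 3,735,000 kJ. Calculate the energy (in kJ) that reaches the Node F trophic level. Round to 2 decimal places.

Node B: 3735000 × 0.1 = 373500 kJ
Node C: 373500 × 0.1 = 37350 kJ
Node D: 37350 × 0.1 = 3735 kJ
Node E: 3735 × 0.1 = 373.5 kJ
Node F: 373.5 × 0.1 = 37.35 kJ

37.35 kJ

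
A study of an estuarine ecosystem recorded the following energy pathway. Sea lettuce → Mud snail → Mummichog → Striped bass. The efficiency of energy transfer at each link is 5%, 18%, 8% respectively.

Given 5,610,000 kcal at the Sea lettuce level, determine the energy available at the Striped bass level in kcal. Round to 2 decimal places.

4039.20 kcal

Mud snail: 5610000 × 0.05 = 280500 kcal
Mummichog: 280500 × 0.18 = 50490 kcal
Striped bass: 50490 × 0.08 = 4039.2 kcal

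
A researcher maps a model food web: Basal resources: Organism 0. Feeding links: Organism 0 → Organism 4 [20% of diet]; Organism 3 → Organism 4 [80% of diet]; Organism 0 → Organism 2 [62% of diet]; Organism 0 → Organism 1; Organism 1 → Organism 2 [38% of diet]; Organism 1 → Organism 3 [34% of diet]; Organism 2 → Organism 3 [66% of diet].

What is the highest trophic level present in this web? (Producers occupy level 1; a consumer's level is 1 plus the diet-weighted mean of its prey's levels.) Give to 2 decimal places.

Organism 1: 1 + 1 = 2
Organism 2: 1 + (0.62×1 + 0.38×2) = 2.38
Organism 3: 1 + (0.66×2.38 + 0.34×2) = 3.2508
Organism 4: 1 + (0.8×3.2508 + 0.2×1) = 3.80064

3.80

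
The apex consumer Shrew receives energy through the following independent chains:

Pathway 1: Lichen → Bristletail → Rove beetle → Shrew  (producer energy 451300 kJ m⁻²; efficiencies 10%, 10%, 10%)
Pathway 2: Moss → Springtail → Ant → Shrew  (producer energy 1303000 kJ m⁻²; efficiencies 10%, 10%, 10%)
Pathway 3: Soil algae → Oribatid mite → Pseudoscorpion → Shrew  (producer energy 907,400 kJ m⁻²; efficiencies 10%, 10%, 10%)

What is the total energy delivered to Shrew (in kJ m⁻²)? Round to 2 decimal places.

Pathway 1: 451300 × 0.1 × 0.1 × 0.1 = 451.3 kJ m⁻²
Pathway 2: 1303000 × 0.1 × 0.1 × 0.1 = 1303 kJ m⁻²
Pathway 3: 907400 × 0.1 × 0.1 × 0.1 = 907.4 kJ m⁻²
Total at Shrew: 451.3 + 1303 + 907.4 = 2661.7 kJ m⁻²

2661.70 kJ m⁻²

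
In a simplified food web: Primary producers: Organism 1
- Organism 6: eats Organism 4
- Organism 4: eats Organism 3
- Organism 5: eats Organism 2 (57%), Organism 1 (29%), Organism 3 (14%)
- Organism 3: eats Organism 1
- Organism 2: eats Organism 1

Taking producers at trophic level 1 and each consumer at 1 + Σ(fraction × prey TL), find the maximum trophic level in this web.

Organism 2: 1 + 1 = 2
Organism 3: 1 + 1 = 2
Organism 4: 1 + 2 = 3
Organism 5: 1 + (0.57×2 + 0.29×1 + 0.14×2) = 2.71
Organism 6: 1 + 3 = 4

4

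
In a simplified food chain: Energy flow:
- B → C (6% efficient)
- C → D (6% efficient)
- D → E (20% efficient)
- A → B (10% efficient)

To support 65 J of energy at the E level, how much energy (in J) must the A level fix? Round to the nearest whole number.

Cumulative transfer efficiency: 0.1 × 0.06 × 0.06 × 0.2 = 0.000072
A energy = 65 / 0.000072 = 902778 J

902778 J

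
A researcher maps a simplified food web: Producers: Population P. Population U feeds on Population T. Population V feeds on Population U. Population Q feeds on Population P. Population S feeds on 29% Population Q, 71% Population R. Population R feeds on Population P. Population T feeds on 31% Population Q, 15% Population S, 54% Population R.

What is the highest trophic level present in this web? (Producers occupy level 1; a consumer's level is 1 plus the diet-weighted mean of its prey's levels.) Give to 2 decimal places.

5.15

Population Q: 1 + 1 = 2
Population R: 1 + 1 = 2
Population S: 1 + (0.29×2 + 0.71×2) = 3
Population T: 1 + (0.31×2 + 0.15×3 + 0.54×2) = 3.15
Population U: 1 + 3.15 = 4.15
Population V: 1 + 4.15 = 5.15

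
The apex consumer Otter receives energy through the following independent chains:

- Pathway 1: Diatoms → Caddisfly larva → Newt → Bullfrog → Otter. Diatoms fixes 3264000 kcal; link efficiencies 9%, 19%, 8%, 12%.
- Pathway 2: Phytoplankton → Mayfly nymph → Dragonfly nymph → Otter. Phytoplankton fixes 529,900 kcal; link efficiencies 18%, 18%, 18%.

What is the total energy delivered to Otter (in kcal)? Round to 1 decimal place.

3626.2 kcal

Pathway 1: 3264000 × 0.09 × 0.19 × 0.08 × 0.12 = 535.81824 kcal
Pathway 2: 529900 × 0.18 × 0.18 × 0.18 = 3090.3768 kcal
Total at Otter: 535.81824 + 3090.3768 = 3626.19504 kcal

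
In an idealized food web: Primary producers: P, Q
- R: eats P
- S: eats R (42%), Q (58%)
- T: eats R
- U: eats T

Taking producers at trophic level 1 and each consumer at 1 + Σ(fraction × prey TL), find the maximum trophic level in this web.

4

R: 1 + 1 = 2
S: 1 + (0.42×2 + 0.58×1) = 2.42
T: 1 + 2 = 3
U: 1 + 3 = 4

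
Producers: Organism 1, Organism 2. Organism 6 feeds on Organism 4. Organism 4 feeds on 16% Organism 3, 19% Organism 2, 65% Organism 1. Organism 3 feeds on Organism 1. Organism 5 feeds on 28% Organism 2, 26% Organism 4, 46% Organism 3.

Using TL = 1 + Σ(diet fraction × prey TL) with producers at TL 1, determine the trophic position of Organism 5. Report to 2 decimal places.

Organism 3: 1 + 1 = 2
Organism 4: 1 + (0.16×2 + 0.19×1 + 0.65×1) = 2.16
Organism 5: 1 + (0.28×1 + 0.26×2.16 + 0.46×2) = 2.7616
Organism 6: 1 + 2.16 = 3.16

2.76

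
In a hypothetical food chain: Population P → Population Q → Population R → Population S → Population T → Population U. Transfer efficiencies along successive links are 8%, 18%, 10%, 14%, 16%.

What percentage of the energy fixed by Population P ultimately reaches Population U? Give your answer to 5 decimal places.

Product of link efficiencies: 0.08 × 0.18 × 0.1 × 0.14 × 0.16 = 0.000032256
As a percentage: 0.000032256 × 100 = 0.00323%

0.00323%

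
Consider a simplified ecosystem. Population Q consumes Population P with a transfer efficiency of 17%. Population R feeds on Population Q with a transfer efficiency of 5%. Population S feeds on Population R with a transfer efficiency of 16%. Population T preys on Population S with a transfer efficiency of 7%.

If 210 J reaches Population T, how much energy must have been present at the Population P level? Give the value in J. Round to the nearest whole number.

Cumulative transfer efficiency: 0.17 × 0.05 × 0.16 × 0.07 = 0.0000952
Population P energy = 210 / 0.0000952 = 2205882 J

2205882 J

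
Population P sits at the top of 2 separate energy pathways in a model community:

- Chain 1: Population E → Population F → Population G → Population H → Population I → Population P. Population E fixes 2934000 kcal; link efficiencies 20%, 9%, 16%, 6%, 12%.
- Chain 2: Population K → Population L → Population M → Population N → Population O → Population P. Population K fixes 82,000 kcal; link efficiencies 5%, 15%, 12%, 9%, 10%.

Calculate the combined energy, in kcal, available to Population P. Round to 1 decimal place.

61.5 kcal

Chain 1: 2934000 × 0.2 × 0.09 × 0.16 × 0.06 × 0.12 = 60.839424 kcal
Chain 2: 82000 × 0.05 × 0.15 × 0.12 × 0.09 × 0.1 = 0.6642 kcal
Total at Population P: 60.839424 + 0.6642 = 61.503624 kcal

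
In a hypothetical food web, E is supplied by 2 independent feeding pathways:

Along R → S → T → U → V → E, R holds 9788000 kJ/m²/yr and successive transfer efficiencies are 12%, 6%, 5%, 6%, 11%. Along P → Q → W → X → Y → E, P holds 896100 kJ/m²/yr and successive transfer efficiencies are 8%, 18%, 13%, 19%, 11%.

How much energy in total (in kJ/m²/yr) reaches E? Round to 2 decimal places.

58.32 kJ/m²/yr

Via R: 9788000 × 0.12 × 0.06 × 0.05 × 0.06 × 0.11 = 23.256288 kJ/m²/yr
Via P: 896100 × 0.08 × 0.18 × 0.13 × 0.19 × 0.11 = 35.05973328 kJ/m²/yr
Total at E: 23.256288 + 35.05973328 = 58.31602128 kJ/m²/yr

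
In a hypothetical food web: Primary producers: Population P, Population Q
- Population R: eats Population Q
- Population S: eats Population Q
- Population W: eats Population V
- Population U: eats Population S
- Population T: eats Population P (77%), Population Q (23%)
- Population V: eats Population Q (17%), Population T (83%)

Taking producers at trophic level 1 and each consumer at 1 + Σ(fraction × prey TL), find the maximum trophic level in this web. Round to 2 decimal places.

3.83

Population R: 1 + 1 = 2
Population S: 1 + 1 = 2
Population T: 1 + (0.77×1 + 0.23×1) = 2
Population U: 1 + 2 = 3
Population V: 1 + (0.17×1 + 0.83×2) = 2.83
Population W: 1 + 2.83 = 3.83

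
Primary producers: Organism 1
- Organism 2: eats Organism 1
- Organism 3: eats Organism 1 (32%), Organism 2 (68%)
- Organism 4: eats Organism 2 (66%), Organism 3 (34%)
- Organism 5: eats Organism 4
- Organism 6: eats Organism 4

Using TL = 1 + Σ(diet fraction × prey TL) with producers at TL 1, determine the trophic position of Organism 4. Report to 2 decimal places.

Organism 2: 1 + 1 = 2
Organism 3: 1 + (0.32×1 + 0.68×2) = 2.68
Organism 4: 1 + (0.66×2 + 0.34×2.68) = 3.2312
Organism 5: 1 + 3.2312 = 4.2312
Organism 6: 1 + 3.2312 = 4.2312

3.23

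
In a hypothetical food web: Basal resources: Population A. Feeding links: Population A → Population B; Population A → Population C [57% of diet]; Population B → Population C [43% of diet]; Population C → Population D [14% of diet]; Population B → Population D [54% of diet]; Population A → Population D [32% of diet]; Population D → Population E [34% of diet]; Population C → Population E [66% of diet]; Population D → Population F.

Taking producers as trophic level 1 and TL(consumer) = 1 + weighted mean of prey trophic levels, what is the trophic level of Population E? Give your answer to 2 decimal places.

Population B: 1 + 1 = 2
Population C: 1 + (0.57×1 + 0.43×2) = 2.43
Population D: 1 + (0.14×2.43 + 0.54×2 + 0.32×1) = 2.7402
Population E: 1 + (0.34×2.7402 + 0.66×2.43) = 3.535468
Population F: 1 + 2.7402 = 3.7402

3.54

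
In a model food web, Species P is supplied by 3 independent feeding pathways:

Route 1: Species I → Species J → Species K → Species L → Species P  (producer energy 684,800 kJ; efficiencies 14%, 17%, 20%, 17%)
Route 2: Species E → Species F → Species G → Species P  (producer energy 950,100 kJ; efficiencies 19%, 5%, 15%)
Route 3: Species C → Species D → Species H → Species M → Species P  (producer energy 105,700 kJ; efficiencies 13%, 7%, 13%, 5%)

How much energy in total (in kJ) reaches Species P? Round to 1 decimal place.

1914.3 kJ

Route 1: 684800 × 0.14 × 0.17 × 0.2 × 0.17 = 554.14016 kJ
Route 2: 950100 × 0.19 × 0.05 × 0.15 = 1353.8925 kJ
Route 3: 105700 × 0.13 × 0.07 × 0.13 × 0.05 = 6.252155 kJ
Total at Species P: 554.14016 + 1353.8925 + 6.252155 = 1914.284815 kJ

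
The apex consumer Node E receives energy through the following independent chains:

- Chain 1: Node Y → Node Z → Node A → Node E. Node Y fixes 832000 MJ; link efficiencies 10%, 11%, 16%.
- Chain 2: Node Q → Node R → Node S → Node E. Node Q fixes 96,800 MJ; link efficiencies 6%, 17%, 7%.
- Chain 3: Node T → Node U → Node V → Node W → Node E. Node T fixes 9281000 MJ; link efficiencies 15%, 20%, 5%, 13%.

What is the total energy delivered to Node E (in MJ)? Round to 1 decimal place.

Chain 1: 832000 × 0.1 × 0.11 × 0.16 = 1464.32 MJ
Chain 2: 96800 × 0.06 × 0.17 × 0.07 = 69.1152 MJ
Chain 3: 9281000 × 0.15 × 0.2 × 0.05 × 0.13 = 1809.795 MJ
Total at Node E: 1464.32 + 69.1152 + 1809.795 = 3343.2302 MJ

3343.2 MJ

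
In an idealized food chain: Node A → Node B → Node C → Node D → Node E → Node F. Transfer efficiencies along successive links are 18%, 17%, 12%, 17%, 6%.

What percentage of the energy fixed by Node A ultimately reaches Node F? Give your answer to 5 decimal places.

Product of link efficiencies: 0.18 × 0.17 × 0.12 × 0.17 × 0.06 = 0.0000374544
As a percentage: 0.0000374544 × 100 = 0.00375%

0.00375%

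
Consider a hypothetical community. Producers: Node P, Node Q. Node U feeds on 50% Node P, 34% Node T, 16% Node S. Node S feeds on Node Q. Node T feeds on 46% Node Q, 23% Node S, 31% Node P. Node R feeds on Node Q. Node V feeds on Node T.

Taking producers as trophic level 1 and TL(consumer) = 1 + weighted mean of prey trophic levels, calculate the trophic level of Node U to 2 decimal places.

2.58

Node R: 1 + 1 = 2
Node S: 1 + 1 = 2
Node T: 1 + (0.46×1 + 0.23×2 + 0.31×1) = 2.23
Node U: 1 + (0.5×1 + 0.34×2.23 + 0.16×2) = 2.5782
Node V: 1 + 2.23 = 3.23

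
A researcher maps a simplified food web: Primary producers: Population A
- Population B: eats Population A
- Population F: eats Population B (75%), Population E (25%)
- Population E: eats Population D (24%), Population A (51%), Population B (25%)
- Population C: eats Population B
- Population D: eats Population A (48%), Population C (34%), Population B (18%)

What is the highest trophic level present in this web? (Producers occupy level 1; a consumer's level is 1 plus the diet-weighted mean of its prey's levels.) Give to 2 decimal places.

3.17

Population B: 1 + 1 = 2
Population C: 1 + 2 = 3
Population D: 1 + (0.48×1 + 0.34×3 + 0.18×2) = 2.86
Population E: 1 + (0.24×2.86 + 0.51×1 + 0.25×2) = 2.6964
Population F: 1 + (0.75×2 + 0.25×2.6964) = 3.1741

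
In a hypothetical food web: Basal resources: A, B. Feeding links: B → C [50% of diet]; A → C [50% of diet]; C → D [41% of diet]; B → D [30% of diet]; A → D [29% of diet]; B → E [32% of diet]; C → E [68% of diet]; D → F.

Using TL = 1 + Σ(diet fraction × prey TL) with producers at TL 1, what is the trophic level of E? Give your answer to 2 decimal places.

2.68

C: 1 + (0.5×1 + 0.5×1) = 2
D: 1 + (0.41×2 + 0.3×1 + 0.29×1) = 2.41
E: 1 + (0.32×1 + 0.68×2) = 2.68
F: 1 + 2.41 = 3.41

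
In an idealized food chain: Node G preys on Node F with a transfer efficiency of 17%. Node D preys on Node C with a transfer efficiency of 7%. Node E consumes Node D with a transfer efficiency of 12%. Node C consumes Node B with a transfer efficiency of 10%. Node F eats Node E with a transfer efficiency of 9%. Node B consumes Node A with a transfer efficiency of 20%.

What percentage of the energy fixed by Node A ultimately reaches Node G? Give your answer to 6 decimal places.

0.000257%

Product of link efficiencies: 0.2 × 0.1 × 0.07 × 0.12 × 0.09 × 0.17 = 0.0000025704
As a percentage: 0.0000025704 × 100 = 0.000257%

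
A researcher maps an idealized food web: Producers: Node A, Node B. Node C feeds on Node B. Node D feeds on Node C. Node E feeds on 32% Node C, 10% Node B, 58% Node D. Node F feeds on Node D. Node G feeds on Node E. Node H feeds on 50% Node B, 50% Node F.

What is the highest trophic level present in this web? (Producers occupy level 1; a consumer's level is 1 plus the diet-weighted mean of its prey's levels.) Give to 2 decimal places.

4.48

Node C: 1 + 1 = 2
Node D: 1 + 2 = 3
Node E: 1 + (0.32×2 + 0.1×1 + 0.58×3) = 3.48
Node F: 1 + 3 = 4
Node G: 1 + 3.48 = 4.48
Node H: 1 + (0.5×1 + 0.5×4) = 3.5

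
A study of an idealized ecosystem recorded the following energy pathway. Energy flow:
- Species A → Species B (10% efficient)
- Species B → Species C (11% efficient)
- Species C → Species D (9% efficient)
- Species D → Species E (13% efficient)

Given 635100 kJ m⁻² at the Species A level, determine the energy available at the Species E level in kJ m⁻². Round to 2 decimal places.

Species B: 635100 × 0.1 = 63510 kJ m⁻²
Species C: 63510 × 0.11 = 6986.1 kJ m⁻²
Species D: 6986.1 × 0.09 = 628.749 kJ m⁻²
Species E: 628.749 × 0.13 = 81.73737 kJ m⁻²

81.74 kJ m⁻²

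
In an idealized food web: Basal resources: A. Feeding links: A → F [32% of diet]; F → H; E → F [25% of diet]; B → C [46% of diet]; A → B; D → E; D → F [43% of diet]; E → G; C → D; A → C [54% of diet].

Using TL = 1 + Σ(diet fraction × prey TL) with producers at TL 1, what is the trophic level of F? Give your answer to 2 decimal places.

3.92

B: 1 + 1 = 2
C: 1 + (0.54×1 + 0.46×2) = 2.46
D: 1 + 2.46 = 3.46
E: 1 + 3.46 = 4.46
F: 1 + (0.43×3.46 + 0.32×1 + 0.25×4.46) = 3.9228
G: 1 + 4.46 = 5.46
H: 1 + 3.9228 = 4.9228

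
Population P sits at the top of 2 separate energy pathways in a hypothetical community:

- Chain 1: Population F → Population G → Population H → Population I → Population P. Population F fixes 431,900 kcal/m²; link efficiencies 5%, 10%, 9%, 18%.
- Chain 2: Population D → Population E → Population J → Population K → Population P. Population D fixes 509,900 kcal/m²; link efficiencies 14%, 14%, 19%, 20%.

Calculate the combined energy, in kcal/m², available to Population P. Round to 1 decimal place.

414.8 kcal/m²

Chain 1: 431900 × 0.05 × 0.1 × 0.09 × 0.18 = 34.9839 kcal/m²
Chain 2: 509900 × 0.14 × 0.14 × 0.19 × 0.2 = 379.77352 kcal/m²
Total at Population P: 34.9839 + 379.77352 = 414.75742 kcal/m²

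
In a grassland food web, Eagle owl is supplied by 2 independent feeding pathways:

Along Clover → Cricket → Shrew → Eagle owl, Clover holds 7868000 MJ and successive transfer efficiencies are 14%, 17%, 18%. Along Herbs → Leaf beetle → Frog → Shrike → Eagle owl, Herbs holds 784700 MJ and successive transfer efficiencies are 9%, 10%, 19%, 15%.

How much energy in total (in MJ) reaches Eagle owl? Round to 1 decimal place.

Via Clover: 7868000 × 0.14 × 0.17 × 0.18 = 33706.512 MJ
Via Herbs: 784700 × 0.09 × 0.1 × 0.19 × 0.15 = 201.27555 MJ
Total at Eagle owl: 33706.512 + 201.27555 = 33907.78755 MJ

33907.8 MJ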